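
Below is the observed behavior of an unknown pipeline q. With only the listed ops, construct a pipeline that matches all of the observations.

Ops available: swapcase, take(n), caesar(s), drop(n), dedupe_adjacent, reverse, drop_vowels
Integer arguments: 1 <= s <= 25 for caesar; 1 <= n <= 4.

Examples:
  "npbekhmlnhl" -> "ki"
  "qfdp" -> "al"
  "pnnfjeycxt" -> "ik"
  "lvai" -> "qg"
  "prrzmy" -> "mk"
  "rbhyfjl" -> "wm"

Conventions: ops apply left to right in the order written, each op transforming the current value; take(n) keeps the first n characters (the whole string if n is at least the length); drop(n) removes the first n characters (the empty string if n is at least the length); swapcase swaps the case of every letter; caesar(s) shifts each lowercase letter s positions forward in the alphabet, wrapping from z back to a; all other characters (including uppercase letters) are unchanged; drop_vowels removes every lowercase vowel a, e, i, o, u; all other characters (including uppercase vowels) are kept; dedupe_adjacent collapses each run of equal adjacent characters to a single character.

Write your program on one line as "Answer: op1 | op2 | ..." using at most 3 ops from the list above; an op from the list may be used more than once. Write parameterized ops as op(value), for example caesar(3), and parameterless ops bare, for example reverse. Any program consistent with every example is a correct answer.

take(2) | reverse | caesar(21)

Check, running the answer program on each example:
  "npbekhmlnhl" -> "np" -> "pn" -> "ki"
  "qfdp" -> "qf" -> "fq" -> "al"
  "pnnfjeycxt" -> "pn" -> "np" -> "ik"
  "lvai" -> "lv" -> "vl" -> "qg"
  "prrzmy" -> "pr" -> "rp" -> "mk"
  "rbhyfjl" -> "rb" -> "br" -> "wm"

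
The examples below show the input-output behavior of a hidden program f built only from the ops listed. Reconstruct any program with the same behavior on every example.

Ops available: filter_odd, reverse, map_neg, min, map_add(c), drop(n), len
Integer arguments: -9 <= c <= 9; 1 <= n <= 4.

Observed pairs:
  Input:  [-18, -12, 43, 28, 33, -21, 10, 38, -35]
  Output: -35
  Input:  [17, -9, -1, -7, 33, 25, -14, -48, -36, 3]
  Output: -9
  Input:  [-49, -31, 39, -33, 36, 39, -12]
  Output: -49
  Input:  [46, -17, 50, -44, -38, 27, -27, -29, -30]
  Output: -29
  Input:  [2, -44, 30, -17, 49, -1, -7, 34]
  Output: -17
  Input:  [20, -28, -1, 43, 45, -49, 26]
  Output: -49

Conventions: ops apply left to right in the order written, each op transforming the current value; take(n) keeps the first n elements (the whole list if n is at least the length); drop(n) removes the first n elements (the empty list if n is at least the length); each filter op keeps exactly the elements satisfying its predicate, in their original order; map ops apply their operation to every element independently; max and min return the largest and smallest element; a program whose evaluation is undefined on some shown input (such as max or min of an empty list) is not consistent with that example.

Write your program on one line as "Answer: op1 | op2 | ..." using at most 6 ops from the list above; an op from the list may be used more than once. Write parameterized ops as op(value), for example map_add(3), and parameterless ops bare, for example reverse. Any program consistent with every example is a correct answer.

map_neg | filter_odd | reverse | map_neg | min

Check, running the answer program on each example:
  [-18, -12, 43, 28, 33, -21, 10, 38, -35] -> [18, 12, -43, -28, -33, 21, -10, -38, 35] -> [-43, -33, 21, 35] -> [35, 21, -33, -43] -> [-35, -21, 33, 43] -> -35
  [17, -9, -1, -7, 33, 25, -14, -48, -36, 3] -> [-17, 9, 1, 7, -33, -25, 14, 48, 36, -3] -> [-17, 9, 1, 7, -33, -25, -3] -> [-3, -25, -33, 7, 1, 9, -17] -> [3, 25, 33, -7, -1, -9, 17] -> -9
  [-49, -31, 39, -33, 36, 39, -12] -> [49, 31, -39, 33, -36, -39, 12] -> [49, 31, -39, 33, -39] -> [-39, 33, -39, 31, 49] -> [39, -33, 39, -31, -49] -> -49
  [46, -17, 50, -44, -38, 27, -27, -29, -30] -> [-46, 17, -50, 44, 38, -27, 27, 29, 30] -> [17, -27, 27, 29] -> [29, 27, -27, 17] -> [-29, -27, 27, -17] -> -29
  [2, -44, 30, -17, 49, -1, -7, 34] -> [-2, 44, -30, 17, -49, 1, 7, -34] -> [17, -49, 1, 7] -> [7, 1, -49, 17] -> [-7, -1, 49, -17] -> -17
  [20, -28, -1, 43, 45, -49, 26] -> [-20, 28, 1, -43, -45, 49, -26] -> [1, -43, -45, 49] -> [49, -45, -43, 1] -> [-49, 45, 43, -1] -> -49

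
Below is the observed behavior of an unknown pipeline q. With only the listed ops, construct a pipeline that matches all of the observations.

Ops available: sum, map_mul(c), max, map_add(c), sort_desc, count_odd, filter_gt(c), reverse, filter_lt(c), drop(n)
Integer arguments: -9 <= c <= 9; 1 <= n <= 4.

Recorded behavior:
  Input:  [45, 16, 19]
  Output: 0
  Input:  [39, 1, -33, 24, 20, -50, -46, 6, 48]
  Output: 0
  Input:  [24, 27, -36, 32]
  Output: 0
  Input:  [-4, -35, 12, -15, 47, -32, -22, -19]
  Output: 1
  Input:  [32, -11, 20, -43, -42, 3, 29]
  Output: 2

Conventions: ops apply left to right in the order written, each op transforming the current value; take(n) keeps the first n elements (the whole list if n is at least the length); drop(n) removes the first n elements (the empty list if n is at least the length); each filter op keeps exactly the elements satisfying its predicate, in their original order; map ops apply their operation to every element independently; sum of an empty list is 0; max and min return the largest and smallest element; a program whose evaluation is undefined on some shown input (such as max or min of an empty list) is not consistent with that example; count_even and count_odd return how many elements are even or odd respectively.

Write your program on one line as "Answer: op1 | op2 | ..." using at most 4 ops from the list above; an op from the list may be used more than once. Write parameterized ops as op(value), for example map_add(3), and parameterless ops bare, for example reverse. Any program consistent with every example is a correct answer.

drop(4) | filter_gt(2) | map_mul(-9) | count_odd

Check, running the answer program on each example:
  [45, 16, 19] -> [] -> [] -> [] -> 0
  [39, 1, -33, 24, 20, -50, -46, 6, 48] -> [20, -50, -46, 6, 48] -> [20, 6, 48] -> [-180, -54, -432] -> 0
  [24, 27, -36, 32] -> [] -> [] -> [] -> 0
  [-4, -35, 12, -15, 47, -32, -22, -19] -> [47, -32, -22, -19] -> [47] -> [-423] -> 1
  [32, -11, 20, -43, -42, 3, 29] -> [-42, 3, 29] -> [3, 29] -> [-27, -261] -> 2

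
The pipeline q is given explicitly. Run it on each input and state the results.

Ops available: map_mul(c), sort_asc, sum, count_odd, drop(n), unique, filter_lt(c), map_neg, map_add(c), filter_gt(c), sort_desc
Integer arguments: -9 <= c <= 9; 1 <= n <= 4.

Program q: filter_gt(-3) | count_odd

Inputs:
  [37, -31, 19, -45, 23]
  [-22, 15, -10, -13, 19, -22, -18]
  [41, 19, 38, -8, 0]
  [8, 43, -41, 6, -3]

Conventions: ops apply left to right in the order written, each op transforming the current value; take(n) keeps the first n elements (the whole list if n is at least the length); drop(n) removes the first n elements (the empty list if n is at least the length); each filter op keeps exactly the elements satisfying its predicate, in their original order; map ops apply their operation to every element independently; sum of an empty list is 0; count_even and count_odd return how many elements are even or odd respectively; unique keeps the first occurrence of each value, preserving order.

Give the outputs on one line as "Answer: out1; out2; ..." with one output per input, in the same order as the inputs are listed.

3; 2; 2; 1

Execution, op by op:
  [37, -31, 19, -45, 23] -> [37, 19, 23] -> 3
  [-22, 15, -10, -13, 19, -22, -18] -> [15, 19] -> 2
  [41, 19, 38, -8, 0] -> [41, 19, 38, 0] -> 2
  [8, 43, -41, 6, -3] -> [8, 43, 6] -> 1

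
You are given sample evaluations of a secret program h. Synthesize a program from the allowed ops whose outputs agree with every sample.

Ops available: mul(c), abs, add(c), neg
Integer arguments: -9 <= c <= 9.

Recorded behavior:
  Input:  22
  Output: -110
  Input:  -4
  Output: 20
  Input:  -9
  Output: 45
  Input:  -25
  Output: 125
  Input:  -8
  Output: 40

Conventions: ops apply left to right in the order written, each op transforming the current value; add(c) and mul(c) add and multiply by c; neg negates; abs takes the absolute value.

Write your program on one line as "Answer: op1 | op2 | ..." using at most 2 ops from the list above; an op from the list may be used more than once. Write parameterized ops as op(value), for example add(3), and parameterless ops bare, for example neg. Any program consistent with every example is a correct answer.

mul(5) | neg

Check, running the answer program on each example:
  22 -> 110 -> -110
  -4 -> -20 -> 20
  -9 -> -45 -> 45
  -25 -> -125 -> 125
  -8 -> -40 -> 40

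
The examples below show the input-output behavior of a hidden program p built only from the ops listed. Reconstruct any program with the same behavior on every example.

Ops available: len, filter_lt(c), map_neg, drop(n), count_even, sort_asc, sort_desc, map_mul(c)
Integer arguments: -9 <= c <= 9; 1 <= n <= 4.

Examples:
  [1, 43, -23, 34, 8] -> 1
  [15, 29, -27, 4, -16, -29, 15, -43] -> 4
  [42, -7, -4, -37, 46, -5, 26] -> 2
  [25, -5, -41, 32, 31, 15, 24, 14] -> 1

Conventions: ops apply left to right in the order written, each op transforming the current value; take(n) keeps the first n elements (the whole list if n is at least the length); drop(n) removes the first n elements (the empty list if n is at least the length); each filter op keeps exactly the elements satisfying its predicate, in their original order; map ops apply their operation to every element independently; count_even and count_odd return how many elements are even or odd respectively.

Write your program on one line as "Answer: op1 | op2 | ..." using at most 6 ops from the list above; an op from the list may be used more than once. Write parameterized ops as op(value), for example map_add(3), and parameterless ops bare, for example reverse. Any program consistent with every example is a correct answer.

filter_lt(-6) | map_mul(-9) | sort_asc | map_neg | sort_asc | len

Check, running the answer program on each example:
  [1, 43, -23, 34, 8] -> [-23] -> [207] -> [207] -> [-207] -> [-207] -> 1
  [15, 29, -27, 4, -16, -29, 15, -43] -> [-27, -16, -29, -43] -> [243, 144, 261, 387] -> [144, 243, 261, 387] -> [-144, -243, -261, -387] -> [-387, -261, -243, -144] -> 4
  [42, -7, -4, -37, 46, -5, 26] -> [-7, -37] -> [63, 333] -> [63, 333] -> [-63, -333] -> [-333, -63] -> 2
  [25, -5, -41, 32, 31, 15, 24, 14] -> [-41] -> [369] -> [369] -> [-369] -> [-369] -> 1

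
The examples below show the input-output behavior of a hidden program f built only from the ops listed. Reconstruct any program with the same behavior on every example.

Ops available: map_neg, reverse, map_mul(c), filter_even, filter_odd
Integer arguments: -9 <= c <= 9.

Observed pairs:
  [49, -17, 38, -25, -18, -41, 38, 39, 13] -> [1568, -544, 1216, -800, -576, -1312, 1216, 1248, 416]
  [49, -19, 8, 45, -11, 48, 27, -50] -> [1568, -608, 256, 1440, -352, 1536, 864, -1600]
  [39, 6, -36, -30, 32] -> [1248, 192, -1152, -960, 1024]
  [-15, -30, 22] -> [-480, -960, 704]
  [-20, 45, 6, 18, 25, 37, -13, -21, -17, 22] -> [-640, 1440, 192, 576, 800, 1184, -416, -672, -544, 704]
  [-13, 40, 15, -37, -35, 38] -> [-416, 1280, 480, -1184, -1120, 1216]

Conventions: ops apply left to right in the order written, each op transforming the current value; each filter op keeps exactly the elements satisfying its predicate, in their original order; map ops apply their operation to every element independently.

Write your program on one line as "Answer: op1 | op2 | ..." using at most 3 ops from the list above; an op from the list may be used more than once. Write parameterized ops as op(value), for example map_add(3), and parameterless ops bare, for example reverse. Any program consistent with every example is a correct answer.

map_neg | map_mul(8) | map_mul(-4)

Check, running the answer program on each example:
  [49, -17, 38, -25, -18, -41, 38, 39, 13] -> [-49, 17, -38, 25, 18, 41, -38, -39, -13] -> [-392, 136, -304, 200, 144, 328, -304, -312, -104] -> [1568, -544, 1216, -800, -576, -1312, 1216, 1248, 416]
  [49, -19, 8, 45, -11, 48, 27, -50] -> [-49, 19, -8, -45, 11, -48, -27, 50] -> [-392, 152, -64, -360, 88, -384, -216, 400] -> [1568, -608, 256, 1440, -352, 1536, 864, -1600]
  [39, 6, -36, -30, 32] -> [-39, -6, 36, 30, -32] -> [-312, -48, 288, 240, -256] -> [1248, 192, -1152, -960, 1024]
  [-15, -30, 22] -> [15, 30, -22] -> [120, 240, -176] -> [-480, -960, 704]
  [-20, 45, 6, 18, 25, 37, -13, -21, -17, 22] -> [20, -45, -6, -18, -25, -37, 13, 21, 17, -22] -> [160, -360, -48, -144, -200, -296, 104, 168, 136, -176] -> [-640, 1440, 192, 576, 800, 1184, -416, -672, -544, 704]
  [-13, 40, 15, -37, -35, 38] -> [13, -40, -15, 37, 35, -38] -> [104, -320, -120, 296, 280, -304] -> [-416, 1280, 480, -1184, -1120, 1216]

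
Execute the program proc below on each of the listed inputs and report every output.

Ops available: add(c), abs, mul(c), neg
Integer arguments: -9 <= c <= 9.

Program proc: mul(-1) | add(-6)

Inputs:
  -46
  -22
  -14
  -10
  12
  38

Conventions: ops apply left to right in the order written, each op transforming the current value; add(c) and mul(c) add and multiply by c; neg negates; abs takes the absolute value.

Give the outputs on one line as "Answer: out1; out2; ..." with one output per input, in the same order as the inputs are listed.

40; 16; 8; 4; -18; -44

Execution, op by op:
  -46 -> 46 -> 40
  -22 -> 22 -> 16
  -14 -> 14 -> 8
  -10 -> 10 -> 4
  12 -> -12 -> -18
  38 -> -38 -> -44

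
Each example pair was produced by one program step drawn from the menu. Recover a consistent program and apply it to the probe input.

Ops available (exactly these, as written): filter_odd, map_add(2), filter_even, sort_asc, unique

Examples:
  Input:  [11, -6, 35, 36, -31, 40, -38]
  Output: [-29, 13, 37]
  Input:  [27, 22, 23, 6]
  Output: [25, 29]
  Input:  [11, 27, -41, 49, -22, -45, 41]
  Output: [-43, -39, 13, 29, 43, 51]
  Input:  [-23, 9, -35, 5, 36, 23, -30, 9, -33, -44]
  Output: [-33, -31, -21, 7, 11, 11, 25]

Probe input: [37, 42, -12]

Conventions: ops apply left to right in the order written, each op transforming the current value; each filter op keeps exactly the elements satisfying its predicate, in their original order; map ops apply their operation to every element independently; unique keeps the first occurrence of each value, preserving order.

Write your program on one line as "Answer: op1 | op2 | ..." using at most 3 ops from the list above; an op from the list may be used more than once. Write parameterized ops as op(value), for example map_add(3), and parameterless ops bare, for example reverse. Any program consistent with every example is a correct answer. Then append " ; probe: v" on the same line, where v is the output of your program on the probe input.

map_add(2) | filter_odd | sort_asc ; probe: [39]

Check, running the answer program on each example:
  [11, -6, 35, 36, -31, 40, -38] -> [13, -4, 37, 38, -29, 42, -36] -> [13, 37, -29] -> [-29, 13, 37]
  [27, 22, 23, 6] -> [29, 24, 25, 8] -> [29, 25] -> [25, 29]
  [11, 27, -41, 49, -22, -45, 41] -> [13, 29, -39, 51, -20, -43, 43] -> [13, 29, -39, 51, -43, 43] -> [-43, -39, 13, 29, 43, 51]
  [-23, 9, -35, 5, 36, 23, -30, 9, -33, -44] -> [-21, 11, -33, 7, 38, 25, -28, 11, -31, -42] -> [-21, 11, -33, 7, 25, 11, -31] -> [-33, -31, -21, 7, 11, 11, 25]
  probe: [37, 42, -12] -> [39, 44, -10] -> [39] -> [39]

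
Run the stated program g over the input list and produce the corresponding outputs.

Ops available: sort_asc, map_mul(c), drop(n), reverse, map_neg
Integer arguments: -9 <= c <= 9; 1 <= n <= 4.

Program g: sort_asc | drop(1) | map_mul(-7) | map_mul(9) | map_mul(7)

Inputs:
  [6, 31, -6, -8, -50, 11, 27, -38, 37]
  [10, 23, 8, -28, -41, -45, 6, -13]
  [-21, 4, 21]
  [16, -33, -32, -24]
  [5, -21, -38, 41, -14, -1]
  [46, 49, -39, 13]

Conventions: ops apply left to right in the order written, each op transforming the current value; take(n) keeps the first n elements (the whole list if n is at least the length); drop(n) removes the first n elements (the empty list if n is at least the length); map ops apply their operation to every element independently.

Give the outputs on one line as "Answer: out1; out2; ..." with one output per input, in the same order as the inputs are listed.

[16758, 3528, 2646, -2646, -4851, -11907, -13671, -16317]; [18081, 12348, 5733, -2646, -3528, -4410, -10143]; [-1764, -9261]; [14112, 10584, -7056]; [9261, 6174, 441, -2205, -18081]; [-5733, -20286, -21609]

Execution, op by op:
  [6, 31, -6, -8, -50, 11, 27, -38, 37] -> [-50, -38, -8, -6, 6, 11, 27, 31, 37] -> [-38, -8, -6, 6, 11, 27, 31, 37] -> [266, 56, 42, -42, -77, -189, -217, -259] -> [2394, 504, 378, -378, -693, -1701, -1953, -2331] -> [16758, 3528, 2646, -2646, -4851, -11907, -13671, -16317]
  [10, 23, 8, -28, -41, -45, 6, -13] -> [-45, -41, -28, -13, 6, 8, 10, 23] -> [-41, -28, -13, 6, 8, 10, 23] -> [287, 196, 91, -42, -56, -70, -161] -> [2583, 1764, 819, -378, -504, -630, -1449] -> [18081, 12348, 5733, -2646, -3528, -4410, -10143]
  [-21, 4, 21] -> [-21, 4, 21] -> [4, 21] -> [-28, -147] -> [-252, -1323] -> [-1764, -9261]
  [16, -33, -32, -24] -> [-33, -32, -24, 16] -> [-32, -24, 16] -> [224, 168, -112] -> [2016, 1512, -1008] -> [14112, 10584, -7056]
  [5, -21, -38, 41, -14, -1] -> [-38, -21, -14, -1, 5, 41] -> [-21, -14, -1, 5, 41] -> [147, 98, 7, -35, -287] -> [1323, 882, 63, -315, -2583] -> [9261, 6174, 441, -2205, -18081]
  [46, 49, -39, 13] -> [-39, 13, 46, 49] -> [13, 46, 49] -> [-91, -322, -343] -> [-819, -2898, -3087] -> [-5733, -20286, -21609]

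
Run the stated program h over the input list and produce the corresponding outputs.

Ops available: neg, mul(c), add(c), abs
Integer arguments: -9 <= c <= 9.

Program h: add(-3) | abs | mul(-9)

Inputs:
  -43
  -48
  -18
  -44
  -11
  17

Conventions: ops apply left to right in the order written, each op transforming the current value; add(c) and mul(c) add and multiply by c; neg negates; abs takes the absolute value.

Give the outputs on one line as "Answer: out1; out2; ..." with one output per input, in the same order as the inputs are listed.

Execution, op by op:
  -43 -> -46 -> 46 -> -414
  -48 -> -51 -> 51 -> -459
  -18 -> -21 -> 21 -> -189
  -44 -> -47 -> 47 -> -423
  -11 -> -14 -> 14 -> -126
  17 -> 14 -> 14 -> -126

-414; -459; -189; -423; -126; -126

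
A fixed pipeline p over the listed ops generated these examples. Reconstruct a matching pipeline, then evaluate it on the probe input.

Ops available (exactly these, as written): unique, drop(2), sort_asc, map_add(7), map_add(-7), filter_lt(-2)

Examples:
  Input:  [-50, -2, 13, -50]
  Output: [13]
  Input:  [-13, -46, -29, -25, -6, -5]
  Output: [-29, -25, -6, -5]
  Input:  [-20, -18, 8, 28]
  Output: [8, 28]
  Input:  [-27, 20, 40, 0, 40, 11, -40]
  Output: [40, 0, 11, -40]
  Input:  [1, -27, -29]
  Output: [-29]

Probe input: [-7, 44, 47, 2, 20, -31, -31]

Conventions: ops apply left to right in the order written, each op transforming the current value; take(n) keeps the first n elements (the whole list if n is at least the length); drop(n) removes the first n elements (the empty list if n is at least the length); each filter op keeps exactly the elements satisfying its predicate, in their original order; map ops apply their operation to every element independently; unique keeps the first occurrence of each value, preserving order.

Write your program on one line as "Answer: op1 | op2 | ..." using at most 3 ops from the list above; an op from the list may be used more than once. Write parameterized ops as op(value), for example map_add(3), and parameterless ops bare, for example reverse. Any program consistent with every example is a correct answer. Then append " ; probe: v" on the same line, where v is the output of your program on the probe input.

unique | drop(2) ; probe: [47, 2, 20, -31]

Check, running the answer program on each example:
  [-50, -2, 13, -50] -> [-50, -2, 13] -> [13]
  [-13, -46, -29, -25, -6, -5] -> [-13, -46, -29, -25, -6, -5] -> [-29, -25, -6, -5]
  [-20, -18, 8, 28] -> [-20, -18, 8, 28] -> [8, 28]
  [-27, 20, 40, 0, 40, 11, -40] -> [-27, 20, 40, 0, 11, -40] -> [40, 0, 11, -40]
  [1, -27, -29] -> [1, -27, -29] -> [-29]
  probe: [-7, 44, 47, 2, 20, -31, -31] -> [-7, 44, 47, 2, 20, -31] -> [47, 2, 20, -31]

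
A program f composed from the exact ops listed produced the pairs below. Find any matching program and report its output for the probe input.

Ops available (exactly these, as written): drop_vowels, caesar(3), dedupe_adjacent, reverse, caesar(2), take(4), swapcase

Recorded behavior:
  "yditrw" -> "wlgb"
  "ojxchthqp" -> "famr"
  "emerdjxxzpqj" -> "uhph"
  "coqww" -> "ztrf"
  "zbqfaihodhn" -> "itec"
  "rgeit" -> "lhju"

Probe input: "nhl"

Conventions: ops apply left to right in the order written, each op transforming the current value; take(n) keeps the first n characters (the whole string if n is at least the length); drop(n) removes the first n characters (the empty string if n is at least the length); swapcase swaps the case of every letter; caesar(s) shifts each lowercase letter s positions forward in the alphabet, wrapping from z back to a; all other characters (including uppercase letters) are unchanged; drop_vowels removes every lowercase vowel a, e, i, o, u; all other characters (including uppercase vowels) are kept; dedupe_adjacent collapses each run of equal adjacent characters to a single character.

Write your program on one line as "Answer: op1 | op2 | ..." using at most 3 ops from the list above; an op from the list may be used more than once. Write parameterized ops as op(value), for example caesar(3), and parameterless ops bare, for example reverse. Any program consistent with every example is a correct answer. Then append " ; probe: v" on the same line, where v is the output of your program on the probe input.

caesar(3) | take(4) | reverse ; probe: "okq"

Check, running the answer program on each example:
  "yditrw" -> "bglwuz" -> "bglw" -> "wlgb"
  "ojxchthqp" -> "rmafkwkts" -> "rmaf" -> "famr"
  "emerdjxxzpqj" -> "hphugmaacstm" -> "hphu" -> "uhph"
  "coqww" -> "frtzz" -> "frtz" -> "ztrf"
  "zbqfaihodhn" -> "cetidlkrgkq" -> "ceti" -> "itec"
  "rgeit" -> "ujhlw" -> "ujhl" -> "lhju"
  probe: "nhl" -> "qko" -> "qko" -> "okq"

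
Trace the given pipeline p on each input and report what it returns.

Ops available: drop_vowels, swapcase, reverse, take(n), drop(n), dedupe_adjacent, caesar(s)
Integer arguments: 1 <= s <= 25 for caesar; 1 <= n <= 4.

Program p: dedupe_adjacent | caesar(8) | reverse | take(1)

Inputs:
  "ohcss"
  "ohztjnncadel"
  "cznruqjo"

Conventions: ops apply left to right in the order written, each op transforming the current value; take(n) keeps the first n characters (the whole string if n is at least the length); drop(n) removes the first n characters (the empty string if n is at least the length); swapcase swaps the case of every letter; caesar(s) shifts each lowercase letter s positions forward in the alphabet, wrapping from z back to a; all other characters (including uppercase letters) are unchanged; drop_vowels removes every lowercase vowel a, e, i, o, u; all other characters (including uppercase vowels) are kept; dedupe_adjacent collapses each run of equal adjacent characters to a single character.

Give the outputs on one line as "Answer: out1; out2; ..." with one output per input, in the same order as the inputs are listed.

"a"; "t"; "w"

Execution, op by op:
  "ohcss" -> "ohcs" -> "wpka" -> "akpw" -> "a"
  "ohztjnncadel" -> "ohztjncadel" -> "wphbrvkilmt" -> "tmlikvrbhpw" -> "t"
  "cznruqjo" -> "cznruqjo" -> "khvzcyrw" -> "wryczvhk" -> "w"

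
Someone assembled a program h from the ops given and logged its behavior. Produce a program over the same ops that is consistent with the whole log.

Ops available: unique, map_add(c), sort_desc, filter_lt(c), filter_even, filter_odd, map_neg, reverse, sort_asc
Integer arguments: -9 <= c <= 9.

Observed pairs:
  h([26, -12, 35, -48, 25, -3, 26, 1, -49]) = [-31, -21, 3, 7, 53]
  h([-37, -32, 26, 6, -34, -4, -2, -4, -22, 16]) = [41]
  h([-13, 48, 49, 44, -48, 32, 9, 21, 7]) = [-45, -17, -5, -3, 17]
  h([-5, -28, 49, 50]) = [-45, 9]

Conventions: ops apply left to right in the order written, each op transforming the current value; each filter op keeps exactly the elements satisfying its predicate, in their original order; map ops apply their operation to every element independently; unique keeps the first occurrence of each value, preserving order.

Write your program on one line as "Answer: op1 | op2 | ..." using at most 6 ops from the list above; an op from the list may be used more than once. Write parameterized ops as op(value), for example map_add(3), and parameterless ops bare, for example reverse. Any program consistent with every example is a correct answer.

map_add(-4) | filter_odd | sort_asc | map_neg | sort_asc

Check, running the answer program on each example:
  [26, -12, 35, -48, 25, -3, 26, 1, -49] -> [22, -16, 31, -52, 21, -7, 22, -3, -53] -> [31, 21, -7, -3, -53] -> [-53, -7, -3, 21, 31] -> [53, 7, 3, -21, -31] -> [-31, -21, 3, 7, 53]
  [-37, -32, 26, 6, -34, -4, -2, -4, -22, 16] -> [-41, -36, 22, 2, -38, -8, -6, -8, -26, 12] -> [-41] -> [-41] -> [41] -> [41]
  [-13, 48, 49, 44, -48, 32, 9, 21, 7] -> [-17, 44, 45, 40, -52, 28, 5, 17, 3] -> [-17, 45, 5, 17, 3] -> [-17, 3, 5, 17, 45] -> [17, -3, -5, -17, -45] -> [-45, -17, -5, -3, 17]
  [-5, -28, 49, 50] -> [-9, -32, 45, 46] -> [-9, 45] -> [-9, 45] -> [9, -45] -> [-45, 9]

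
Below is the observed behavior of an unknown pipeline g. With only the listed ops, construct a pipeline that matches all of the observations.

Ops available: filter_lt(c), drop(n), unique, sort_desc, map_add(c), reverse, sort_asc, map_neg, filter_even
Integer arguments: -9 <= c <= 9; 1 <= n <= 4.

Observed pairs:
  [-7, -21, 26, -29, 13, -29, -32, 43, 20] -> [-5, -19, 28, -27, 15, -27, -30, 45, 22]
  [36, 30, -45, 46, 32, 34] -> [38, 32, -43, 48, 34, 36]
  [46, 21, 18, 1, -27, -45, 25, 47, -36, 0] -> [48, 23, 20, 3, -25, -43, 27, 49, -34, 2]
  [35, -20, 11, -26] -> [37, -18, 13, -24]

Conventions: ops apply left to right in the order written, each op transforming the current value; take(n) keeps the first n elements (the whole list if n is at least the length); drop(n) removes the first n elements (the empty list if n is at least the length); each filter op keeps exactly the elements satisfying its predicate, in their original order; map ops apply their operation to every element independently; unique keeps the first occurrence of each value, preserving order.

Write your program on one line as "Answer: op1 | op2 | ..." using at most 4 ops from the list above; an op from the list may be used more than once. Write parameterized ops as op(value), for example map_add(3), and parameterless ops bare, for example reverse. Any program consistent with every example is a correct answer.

map_neg | map_add(-5) | map_add(3) | map_neg

Check, running the answer program on each example:
  [-7, -21, 26, -29, 13, -29, -32, 43, 20] -> [7, 21, -26, 29, -13, 29, 32, -43, -20] -> [2, 16, -31, 24, -18, 24, 27, -48, -25] -> [5, 19, -28, 27, -15, 27, 30, -45, -22] -> [-5, -19, 28, -27, 15, -27, -30, 45, 22]
  [36, 30, -45, 46, 32, 34] -> [-36, -30, 45, -46, -32, -34] -> [-41, -35, 40, -51, -37, -39] -> [-38, -32, 43, -48, -34, -36] -> [38, 32, -43, 48, 34, 36]
  [46, 21, 18, 1, -27, -45, 25, 47, -36, 0] -> [-46, -21, -18, -1, 27, 45, -25, -47, 36, 0] -> [-51, -26, -23, -6, 22, 40, -30, -52, 31, -5] -> [-48, -23, -20, -3, 25, 43, -27, -49, 34, -2] -> [48, 23, 20, 3, -25, -43, 27, 49, -34, 2]
  [35, -20, 11, -26] -> [-35, 20, -11, 26] -> [-40, 15, -16, 21] -> [-37, 18, -13, 24] -> [37, -18, 13, -24]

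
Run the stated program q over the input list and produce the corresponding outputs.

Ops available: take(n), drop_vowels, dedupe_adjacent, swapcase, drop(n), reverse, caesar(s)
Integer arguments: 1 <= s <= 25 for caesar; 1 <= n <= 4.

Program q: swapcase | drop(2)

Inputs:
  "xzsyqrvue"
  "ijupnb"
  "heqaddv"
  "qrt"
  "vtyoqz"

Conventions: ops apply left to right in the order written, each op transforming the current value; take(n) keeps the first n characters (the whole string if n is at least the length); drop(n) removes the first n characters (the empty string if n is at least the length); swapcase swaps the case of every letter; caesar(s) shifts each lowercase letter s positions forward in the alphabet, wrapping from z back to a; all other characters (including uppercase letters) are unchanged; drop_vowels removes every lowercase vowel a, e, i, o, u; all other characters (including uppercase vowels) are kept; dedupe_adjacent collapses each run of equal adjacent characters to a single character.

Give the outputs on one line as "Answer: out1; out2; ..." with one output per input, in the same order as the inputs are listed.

Execution, op by op:
  "xzsyqrvue" -> "XZSYQRVUE" -> "SYQRVUE"
  "ijupnb" -> "IJUPNB" -> "UPNB"
  "heqaddv" -> "HEQADDV" -> "QADDV"
  "qrt" -> "QRT" -> "T"
  "vtyoqz" -> "VTYOQZ" -> "YOQZ"

"SYQRVUE"; "UPNB"; "QADDV"; "T"; "YOQZ"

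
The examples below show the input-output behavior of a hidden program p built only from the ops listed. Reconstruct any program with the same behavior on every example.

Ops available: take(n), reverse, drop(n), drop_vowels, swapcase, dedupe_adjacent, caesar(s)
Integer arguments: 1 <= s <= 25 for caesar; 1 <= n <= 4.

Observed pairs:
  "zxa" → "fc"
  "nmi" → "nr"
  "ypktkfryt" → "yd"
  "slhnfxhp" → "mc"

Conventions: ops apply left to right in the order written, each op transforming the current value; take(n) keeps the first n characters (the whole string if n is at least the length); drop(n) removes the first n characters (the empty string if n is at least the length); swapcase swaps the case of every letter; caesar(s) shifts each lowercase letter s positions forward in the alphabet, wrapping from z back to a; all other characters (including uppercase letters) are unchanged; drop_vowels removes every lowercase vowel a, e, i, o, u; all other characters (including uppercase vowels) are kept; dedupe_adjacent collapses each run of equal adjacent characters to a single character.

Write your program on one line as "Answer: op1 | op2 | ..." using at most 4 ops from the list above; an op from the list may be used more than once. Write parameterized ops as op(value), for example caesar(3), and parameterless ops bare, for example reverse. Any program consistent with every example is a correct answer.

caesar(5) | reverse | drop_vowels | take(2)

Check, running the answer program on each example:
  "zxa" -> "ecf" -> "fce" -> "fc" -> "fc"
  "nmi" -> "srn" -> "nrs" -> "nrs" -> "nr"
  "ypktkfryt" -> "dupypkwdy" -> "ydwkpypud" -> "ydwkpypd" -> "yd"
  "slhnfxhp" -> "xqmskcmu" -> "umcksmqx" -> "mcksmqx" -> "mc"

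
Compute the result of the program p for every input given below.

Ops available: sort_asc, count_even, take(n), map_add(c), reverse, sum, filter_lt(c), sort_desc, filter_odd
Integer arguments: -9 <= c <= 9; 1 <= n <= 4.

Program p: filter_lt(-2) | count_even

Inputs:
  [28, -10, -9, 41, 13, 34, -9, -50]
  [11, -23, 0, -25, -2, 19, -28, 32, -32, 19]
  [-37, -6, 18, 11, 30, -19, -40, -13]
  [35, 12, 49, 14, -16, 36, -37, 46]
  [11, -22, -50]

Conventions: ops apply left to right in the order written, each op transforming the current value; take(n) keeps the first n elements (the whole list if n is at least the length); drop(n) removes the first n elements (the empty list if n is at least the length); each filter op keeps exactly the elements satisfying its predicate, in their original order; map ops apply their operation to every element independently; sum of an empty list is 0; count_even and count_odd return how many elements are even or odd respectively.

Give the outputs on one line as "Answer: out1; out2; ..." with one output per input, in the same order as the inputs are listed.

2; 2; 2; 1; 2

Execution, op by op:
  [28, -10, -9, 41, 13, 34, -9, -50] -> [-10, -9, -9, -50] -> 2
  [11, -23, 0, -25, -2, 19, -28, 32, -32, 19] -> [-23, -25, -28, -32] -> 2
  [-37, -6, 18, 11, 30, -19, -40, -13] -> [-37, -6, -19, -40, -13] -> 2
  [35, 12, 49, 14, -16, 36, -37, 46] -> [-16, -37] -> 1
  [11, -22, -50] -> [-22, -50] -> 2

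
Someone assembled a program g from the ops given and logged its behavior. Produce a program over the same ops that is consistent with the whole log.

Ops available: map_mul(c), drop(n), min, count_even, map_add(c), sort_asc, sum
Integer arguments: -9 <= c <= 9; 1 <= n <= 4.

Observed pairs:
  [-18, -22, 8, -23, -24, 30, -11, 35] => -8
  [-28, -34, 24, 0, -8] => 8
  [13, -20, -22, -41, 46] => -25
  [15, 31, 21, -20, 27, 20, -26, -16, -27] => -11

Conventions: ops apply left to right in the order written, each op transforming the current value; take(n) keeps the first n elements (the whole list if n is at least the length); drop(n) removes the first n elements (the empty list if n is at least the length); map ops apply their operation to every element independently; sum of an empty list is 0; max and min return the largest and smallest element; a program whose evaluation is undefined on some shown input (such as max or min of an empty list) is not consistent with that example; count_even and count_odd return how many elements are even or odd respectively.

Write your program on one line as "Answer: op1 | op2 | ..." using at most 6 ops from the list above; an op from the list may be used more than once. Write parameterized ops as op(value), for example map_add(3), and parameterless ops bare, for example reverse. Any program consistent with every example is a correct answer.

drop(3) | map_add(8) | map_add(8) | sort_asc | min

Check, running the answer program on each example:
  [-18, -22, 8, -23, -24, 30, -11, 35] -> [-23, -24, 30, -11, 35] -> [-15, -16, 38, -3, 43] -> [-7, -8, 46, 5, 51] -> [-8, -7, 5, 46, 51] -> -8
  [-28, -34, 24, 0, -8] -> [0, -8] -> [8, 0] -> [16, 8] -> [8, 16] -> 8
  [13, -20, -22, -41, 46] -> [-41, 46] -> [-33, 54] -> [-25, 62] -> [-25, 62] -> -25
  [15, 31, 21, -20, 27, 20, -26, -16, -27] -> [-20, 27, 20, -26, -16, -27] -> [-12, 35, 28, -18, -8, -19] -> [-4, 43, 36, -10, 0, -11] -> [-11, -10, -4, 0, 36, 43] -> -11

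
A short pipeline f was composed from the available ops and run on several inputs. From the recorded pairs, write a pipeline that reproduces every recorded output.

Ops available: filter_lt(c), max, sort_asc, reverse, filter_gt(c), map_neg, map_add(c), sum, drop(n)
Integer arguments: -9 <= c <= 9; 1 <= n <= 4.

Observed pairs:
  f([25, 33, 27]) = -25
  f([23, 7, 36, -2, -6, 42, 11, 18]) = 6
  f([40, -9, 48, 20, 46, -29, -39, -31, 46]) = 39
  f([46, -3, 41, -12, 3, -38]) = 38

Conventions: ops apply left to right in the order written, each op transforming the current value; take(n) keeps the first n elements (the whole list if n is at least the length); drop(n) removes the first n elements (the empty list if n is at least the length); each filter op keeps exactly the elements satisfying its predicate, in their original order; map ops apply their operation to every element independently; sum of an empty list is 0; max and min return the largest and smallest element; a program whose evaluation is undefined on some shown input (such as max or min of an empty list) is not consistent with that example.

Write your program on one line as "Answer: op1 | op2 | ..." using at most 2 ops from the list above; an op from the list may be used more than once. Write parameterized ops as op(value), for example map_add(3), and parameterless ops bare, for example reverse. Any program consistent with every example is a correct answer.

map_neg | max

Check, running the answer program on each example:
  [25, 33, 27] -> [-25, -33, -27] -> -25
  [23, 7, 36, -2, -6, 42, 11, 18] -> [-23, -7, -36, 2, 6, -42, -11, -18] -> 6
  [40, -9, 48, 20, 46, -29, -39, -31, 46] -> [-40, 9, -48, -20, -46, 29, 39, 31, -46] -> 39
  [46, -3, 41, -12, 3, -38] -> [-46, 3, -41, 12, -3, 38] -> 38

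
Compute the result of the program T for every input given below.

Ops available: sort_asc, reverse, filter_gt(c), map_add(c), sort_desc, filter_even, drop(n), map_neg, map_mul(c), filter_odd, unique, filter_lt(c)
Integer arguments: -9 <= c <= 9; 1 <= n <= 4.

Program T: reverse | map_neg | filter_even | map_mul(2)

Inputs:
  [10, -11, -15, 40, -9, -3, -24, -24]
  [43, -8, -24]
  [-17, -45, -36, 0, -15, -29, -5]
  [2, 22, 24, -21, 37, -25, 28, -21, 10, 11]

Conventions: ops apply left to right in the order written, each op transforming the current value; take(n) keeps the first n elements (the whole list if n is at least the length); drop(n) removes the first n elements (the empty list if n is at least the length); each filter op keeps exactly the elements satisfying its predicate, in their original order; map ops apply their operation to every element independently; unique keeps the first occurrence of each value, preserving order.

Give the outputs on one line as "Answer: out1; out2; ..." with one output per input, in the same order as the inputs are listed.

[48, 48, -80, -20]; [48, 16]; [0, 72]; [-20, -56, -48, -44, -4]

Execution, op by op:
  [10, -11, -15, 40, -9, -3, -24, -24] -> [-24, -24, -3, -9, 40, -15, -11, 10] -> [24, 24, 3, 9, -40, 15, 11, -10] -> [24, 24, -40, -10] -> [48, 48, -80, -20]
  [43, -8, -24] -> [-24, -8, 43] -> [24, 8, -43] -> [24, 8] -> [48, 16]
  [-17, -45, -36, 0, -15, -29, -5] -> [-5, -29, -15, 0, -36, -45, -17] -> [5, 29, 15, 0, 36, 45, 17] -> [0, 36] -> [0, 72]
  [2, 22, 24, -21, 37, -25, 28, -21, 10, 11] -> [11, 10, -21, 28, -25, 37, -21, 24, 22, 2] -> [-11, -10, 21, -28, 25, -37, 21, -24, -22, -2] -> [-10, -28, -24, -22, -2] -> [-20, -56, -48, -44, -4]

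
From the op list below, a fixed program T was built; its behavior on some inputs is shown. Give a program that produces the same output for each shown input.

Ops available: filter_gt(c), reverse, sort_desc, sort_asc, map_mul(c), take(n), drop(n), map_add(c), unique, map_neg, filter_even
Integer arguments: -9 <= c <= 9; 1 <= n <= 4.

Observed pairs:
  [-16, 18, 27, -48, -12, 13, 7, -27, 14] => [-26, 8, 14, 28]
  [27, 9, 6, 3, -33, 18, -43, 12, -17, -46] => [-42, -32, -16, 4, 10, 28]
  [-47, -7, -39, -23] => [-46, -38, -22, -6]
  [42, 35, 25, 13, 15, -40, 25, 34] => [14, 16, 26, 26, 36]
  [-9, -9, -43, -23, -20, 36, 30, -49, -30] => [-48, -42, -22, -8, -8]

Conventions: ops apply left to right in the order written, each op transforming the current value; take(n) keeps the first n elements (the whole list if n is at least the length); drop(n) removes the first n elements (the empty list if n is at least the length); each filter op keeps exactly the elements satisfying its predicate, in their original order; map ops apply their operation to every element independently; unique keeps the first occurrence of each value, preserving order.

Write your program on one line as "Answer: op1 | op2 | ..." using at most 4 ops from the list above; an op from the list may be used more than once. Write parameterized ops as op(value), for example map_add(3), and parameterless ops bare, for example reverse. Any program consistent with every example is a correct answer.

map_add(-4) | map_add(5) | filter_even | sort_asc

Check, running the answer program on each example:
  [-16, 18, 27, -48, -12, 13, 7, -27, 14] -> [-20, 14, 23, -52, -16, 9, 3, -31, 10] -> [-15, 19, 28, -47, -11, 14, 8, -26, 15] -> [28, 14, 8, -26] -> [-26, 8, 14, 28]
  [27, 9, 6, 3, -33, 18, -43, 12, -17, -46] -> [23, 5, 2, -1, -37, 14, -47, 8, -21, -50] -> [28, 10, 7, 4, -32, 19, -42, 13, -16, -45] -> [28, 10, 4, -32, -42, -16] -> [-42, -32, -16, 4, 10, 28]
  [-47, -7, -39, -23] -> [-51, -11, -43, -27] -> [-46, -6, -38, -22] -> [-46, -6, -38, -22] -> [-46, -38, -22, -6]
  [42, 35, 25, 13, 15, -40, 25, 34] -> [38, 31, 21, 9, 11, -44, 21, 30] -> [43, 36, 26, 14, 16, -39, 26, 35] -> [36, 26, 14, 16, 26] -> [14, 16, 26, 26, 36]
  [-9, -9, -43, -23, -20, 36, 30, -49, -30] -> [-13, -13, -47, -27, -24, 32, 26, -53, -34] -> [-8, -8, -42, -22, -19, 37, 31, -48, -29] -> [-8, -8, -42, -22, -48] -> [-48, -42, -22, -8, -8]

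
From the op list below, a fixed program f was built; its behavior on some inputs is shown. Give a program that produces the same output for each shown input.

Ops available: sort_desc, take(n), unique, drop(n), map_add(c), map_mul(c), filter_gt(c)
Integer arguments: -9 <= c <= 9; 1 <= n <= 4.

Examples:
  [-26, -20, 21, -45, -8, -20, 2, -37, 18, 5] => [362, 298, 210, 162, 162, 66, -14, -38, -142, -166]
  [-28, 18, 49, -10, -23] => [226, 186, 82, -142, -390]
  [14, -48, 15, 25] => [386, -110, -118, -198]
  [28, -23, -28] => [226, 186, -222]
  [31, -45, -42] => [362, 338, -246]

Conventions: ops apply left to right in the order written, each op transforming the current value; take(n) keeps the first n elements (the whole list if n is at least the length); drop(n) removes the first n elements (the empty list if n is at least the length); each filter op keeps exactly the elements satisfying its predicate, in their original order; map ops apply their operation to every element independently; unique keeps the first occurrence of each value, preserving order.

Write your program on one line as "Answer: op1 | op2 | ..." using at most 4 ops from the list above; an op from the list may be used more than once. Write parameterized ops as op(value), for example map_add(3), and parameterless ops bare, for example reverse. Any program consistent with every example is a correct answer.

map_mul(-8) | sort_desc | map_add(2)

Check, running the answer program on each example:
  [-26, -20, 21, -45, -8, -20, 2, -37, 18, 5] -> [208, 160, -168, 360, 64, 160, -16, 296, -144, -40] -> [360, 296, 208, 160, 160, 64, -16, -40, -144, -168] -> [362, 298, 210, 162, 162, 66, -14, -38, -142, -166]
  [-28, 18, 49, -10, -23] -> [224, -144, -392, 80, 184] -> [224, 184, 80, -144, -392] -> [226, 186, 82, -142, -390]
  [14, -48, 15, 25] -> [-112, 384, -120, -200] -> [384, -112, -120, -200] -> [386, -110, -118, -198]
  [28, -23, -28] -> [-224, 184, 224] -> [224, 184, -224] -> [226, 186, -222]
  [31, -45, -42] -> [-248, 360, 336] -> [360, 336, -248] -> [362, 338, -246]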